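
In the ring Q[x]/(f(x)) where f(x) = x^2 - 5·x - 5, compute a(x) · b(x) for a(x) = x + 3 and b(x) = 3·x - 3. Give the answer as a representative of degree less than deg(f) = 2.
a · b ≡ 21·x + 6 (mod f(x))

First multiply in Q[x] without reducing: a · b = 3·x^2 + 6·x - 9. Now divide by f(x) = x^2 - 5·x - 5, eliminating the leading term at each step:
  leading term 3·x^2: subtract (3)·f(x) = 3·x^2 - 15·x - 15, leaving 21·x + 6
The degree is now < 2, so this is the remainder. Hence a · b ≡ 21·x + 6 in Q[x]/(f).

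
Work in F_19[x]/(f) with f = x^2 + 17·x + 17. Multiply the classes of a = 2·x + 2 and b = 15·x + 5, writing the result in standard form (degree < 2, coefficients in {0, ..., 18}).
Multiply as integer polynomials: a · b = 30·x^2 + 40·x + 10. Reducing coefficients mod 19: a · b ≡ 11·x^2 + 2·x + 10. Now divide by f(x) = x^2 + 17·x + 17 in F_19[x], eliminating the leading term at each step:
  leading term 11·x^2: subtract (11)·f(x) = 11·x^2 + 16·x + 16, leaving 5·x + 13 (coefficients mod 19)
The degree is now < 2, so this is the remainder. Hence a · b ≡ 5·x + 13 in F_19[x]/(f).

Final answer: a · b ≡ 5·x + 13 (mod f(x))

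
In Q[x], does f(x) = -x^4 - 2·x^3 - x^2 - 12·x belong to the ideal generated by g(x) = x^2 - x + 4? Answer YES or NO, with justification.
YES

In Q[x] the ideal (g) consists of all multiples of g, so f ∈ (g) iff g | f, i.e. iff the remainder of f on division by g is 0. Divide f by g (g is monic, so eliminate the leading term of the running remainder at each step):
  leading term -x^4: subtract (-x^2)·g(x) = -x^4 + x^3 - 4·x^2, leaving -3·x^3 + 3·x^2 - 12·x
  leading term -3·x^3: subtract (-3·x)·g(x) = -3·x^3 + 3·x^2 - 12·x, leaving 0
The remainder is 0, so f(x) = g(x) · h(x) with h(x) = -x^2 - 3·x. Hence g | f, i.e. f ∈ (g).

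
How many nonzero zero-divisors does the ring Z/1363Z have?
In Z/1363Z each nonzero element is either a unit (gcd with 1363 is 1) or a zero-divisor (gcd > 1). The number of units is φ(1363): factorise 1363 = 29 · 47, so φ(1363) = (29 − 1) · (47 − 1) = 28 · 46 = 1288. The nonzero elements number 1363 − 1 = 1362. Hence the nonzero zero-divisors number 1362 − 1288 = 74.

Final answer: Z/1363Z has 74 nonzero zero-divisors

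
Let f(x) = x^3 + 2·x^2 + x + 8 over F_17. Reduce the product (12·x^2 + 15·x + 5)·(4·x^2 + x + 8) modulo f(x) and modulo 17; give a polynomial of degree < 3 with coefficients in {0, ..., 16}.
a · b ≡ 12·x^2 + 3·x + 11 (mod f(x))

Multiply as integer polynomials: a · b = 48·x^4 + 72·x^3 + 131·x^2 + 125·x + 40. Reducing coefficients mod 17: a · b ≡ 14·x^4 + 4·x^3 + 12·x^2 + 6·x + 6. Now divide by f(x) = x^3 + 2·x^2 + x + 8 in F_17[x], eliminating the leading term at each step:
  leading term 14·x^4: subtract (14·x)·f(x) = 14·x^4 + 11·x^3 + 14·x^2 + 10·x, leaving 10·x^3 + 15·x^2 + 13·x + 6 (coefficients mod 17)
  leading term 10·x^3: subtract (10)·f(x) = 10·x^3 + 3·x^2 + 10·x + 12, leaving 12·x^2 + 3·x + 11 (coefficients mod 17)
The degree is now < 3, so this is the remainder. Hence a · b ≡ 12·x^2 + 3·x + 11 in F_17[x]/(f).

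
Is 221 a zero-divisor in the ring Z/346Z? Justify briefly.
gcd(221, 346) = 1, so 221 is a unit in Z/346Z (it has a multiplicative inverse). A unit cannot be a zero-divisor: if 221·b ≡ 0 then multiplying both sides by 221^(−1) gives b ≡ 0. So 221 is not a zero-divisor.

Final answer: NO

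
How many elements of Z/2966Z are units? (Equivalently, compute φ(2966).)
An element a ∈ Z/2966Z is a unit iff gcd(a, 2966) = 1, so the number of units is φ(2966). φ is multiplicative, with φ(p^e) = p^e − p^(e−1). Factorise 2966 = 2 · 1483. Then
  φ(2966) = (2 − 1) · (1483 − 1) = 1 · 1482 = 1482.

Final answer: Z/2966Z has φ(2966) = 1482 units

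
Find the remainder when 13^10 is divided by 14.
Use repeated squaring. Binary(10) = 1010. Walk through the bits of the exponent 10 left-to-right: at each bit after the leading one, square the running value, then multiply by 13 if the bit is 1 (always reducing mod 14):
  bit 1 = 1 (leading): start with 13.
  bit 2 = 0: square 13^2 = 169 ≡ 1 (mod 14).
  bit 3 = 1: square 1^2 = 1; bit is 1, so multiply 1·13 = 13 (mod 14).
  bit 4 = 0: square 13^2 = 169 ≡ 1 (mod 14).
Final value: 13^10 ≡ 1 (mod 14).

Final answer: 1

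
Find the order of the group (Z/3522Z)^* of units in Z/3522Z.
(Z/3522Z)^* consists of the classes a with gcd(a, 3522) = 1, so its order is φ(3522). φ is multiplicative, with φ(p^e) = p^e − p^(e−1). Factorise 3522 = 2 · 3 · 587. Then
  φ(3522) = (2 − 1) · (3 − 1) · (587 − 1) = 1 · 2 · 586 = 1172.
Thus |(Z/3522Z)^*| = 1172.

Final answer: |(Z/3522Z)^*| = 1172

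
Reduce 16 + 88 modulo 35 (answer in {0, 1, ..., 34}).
Reduce the summands first: 88 ≡ 18 (mod 35), so 16 + 88 ≡ 16 + 18 (mod 35). 16 + 18 = 34; 34 = 0·35 + 34, so (16 + 88) mod 35 = 34.

Final answer: 34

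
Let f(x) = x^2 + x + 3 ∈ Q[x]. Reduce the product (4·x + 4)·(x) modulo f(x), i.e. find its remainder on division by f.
First multiply in Q[x] without reducing: a · b = 4·x^2 + 4·x. Now divide by f(x) = x^2 + x + 3, eliminating the leading term at each step:
  leading term 4·x^2: subtract (4)·f(x) = 4·x^2 + 4·x + 12, leaving -12
The degree is now < 2, so this is the remainder. Hence a · b ≡ -12 in Q[x]/(f).

Final answer: a · b ≡ -12 (mod f(x))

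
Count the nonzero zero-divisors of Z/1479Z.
In Z/1479Z each nonzero element is either a unit (gcd with 1479 is 1) or a zero-divisor (gcd > 1). The number of units is φ(1479): factorise 1479 = 3 · 17 · 29, so φ(1479) = (3 − 1) · (17 − 1) · (29 − 1) = 2 · 16 · 28 = 896. The nonzero elements number 1479 − 1 = 1478. Hence the nonzero zero-divisors number 1478 − 896 = 582.

Final answer: Z/1479Z has 582 nonzero zero-divisors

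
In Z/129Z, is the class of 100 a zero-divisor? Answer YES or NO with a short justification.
gcd(100, 129) = 1, so 100 is a unit in Z/129Z (it has a multiplicative inverse). A unit cannot be a zero-divisor: if 100·b ≡ 0 then multiplying both sides by 100^(−1) gives b ≡ 0. So 100 is not a zero-divisor.

Final answer: NO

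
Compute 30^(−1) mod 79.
30^(−1) ≡ 29 (mod 79)

Apply the extended Euclidean algorithm to (79, 30), tracking rows (r, s, t) with s·79 + t·30 = r. Each division r_prev = q·r_cur + r_new produces the new row as (previous row) − q·(current row):
  row A: (79, 1, 0)   [1·79 + 0·30 = 79]
  row B: (30, 0, 1)   [0·79 + 1·30 = 30]
  79 = 2·30 + 19   → row C = row A − 2·row B = (19, 1, −2)   [check: 1·79 − 2·30 = 19]
  30 = 1·19 + 11   → row D = row B − 1·row C = (11, −1, 3)   [check: −1·79 + 3·30 = 11]
  19 = 1·11 + 8   → row E = row C − 1·row D = (8, 2, −5)   [check: 2·79 − 5·30 = 8]
  11 = 1·8 + 3   → row F = row D − 1·row E = (3, −3, 8)   [check: −3·79 + 8·30 = 3]
  8 = 2·3 + 2   → row G = row E − 2·row F = (2, 8, −21)   [check: 8·79 − 21·30 = 2]
  3 = 1·2 + 1   → row H = row F − 1·row G = (1, −11, 29)   [check: −11·79 + 29·30 = 1]
  2 = 2·1 + 0   → remainder 0, stop. gcd = 1 (last nonzero row H).
The gcd is 1, so 30 is invertible mod 79. The last nonzero row gives −11·79 + 29·30 = 1, so t = 29. So 30^(−1) ≡ 29 (mod 79). Verify: 30 · 29 = 870 ≡ 1 (mod 79). ✓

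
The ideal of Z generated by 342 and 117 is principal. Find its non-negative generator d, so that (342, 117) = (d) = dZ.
In the PID Z, (a, b) is generated by gcd(a, b). Compute gcd(342, 117) with the extended Euclidean algorithm, tracking rows (r, s, t) with s·342 + t·117 = r:
  row A: (342, 1, 0)   [1·342 + 0·117 = 342]
  row B: (117, 0, 1)   [0·342 + 1·117 = 117]
  342 = 2·117 + 108   → row C = row A − 2·row B = (108, 1, −2)   [check: 1·342 − 2·117 = 108]
  117 = 1·108 + 9   → row D = row B − 1·row C = (9, −1, 3)   [check: −1·342 + 3·117 = 9]
  108 = 12·9 + 0   → remainder 0, stop. gcd = 9 (last nonzero row D).
So gcd(342, 117) = 9, with Bézout identity −1·342 + 3·117 = 9. Containment (⊇): the Bézout identity exhibits 9 as an element of (342, 117), giving (9) ⊆ (342, 117). Containment (⊆): since 9 | 342 and 9 | 117 (342 = 9·38, 117 = 9·13), every Z-linear combination of 342 and 117 is divisible by 9, so (342, 117) ⊆ (9). Therefore (342, 117) = (9), d = 9.

Final answer: (342, 117) = (9); d = 9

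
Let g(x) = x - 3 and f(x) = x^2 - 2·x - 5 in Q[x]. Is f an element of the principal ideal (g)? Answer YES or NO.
NO

In Q[x] the ideal (g) consists of all multiples of g, so f ∈ (g) iff g | f, i.e. iff the remainder of f on division by g is 0. Divide f by g (g is monic, so eliminate the leading term of the running remainder at each step):
  leading term x^2: subtract (x)·g(x) = x^2 - 3·x, leaving x - 5
  leading term x: subtract (1)·g(x) = x - 3, leaving -2
The remainder r(x) = -2 ≠ 0 (and deg r < deg g), so g ∤ f, i.e. f ∉ (g).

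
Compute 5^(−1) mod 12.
Apply the extended Euclidean algorithm to (12, 5), tracking rows (r, s, t) with s·12 + t·5 = r. Each division r_prev = q·r_cur + r_new produces the new row as (previous row) − q·(current row):
  row A: (12, 1, 0)   [1·12 + 0·5 = 12]
  row B: (5, 0, 1)   [0·12 + 1·5 = 5]
  12 = 2·5 + 2   → row C = row A − 2·row B = (2, 1, −2)   [check: 1·12 − 2·5 = 2]
  5 = 2·2 + 1   → row D = row B − 2·row C = (1, −2, 5)   [check: −2·12 + 5·5 = 1]
  2 = 2·1 + 0   → remainder 0, stop. gcd = 1 (last nonzero row D).
The gcd is 1, so 5 is invertible mod 12. The last nonzero row gives −2·12 + 5·5 = 1, so t = 5. So 5^(−1) ≡ 5 (mod 12). Verify: 5 · 5 = 25 ≡ 1 (mod 12). ✓

Final answer: 5^(−1) ≡ 5 (mod 12)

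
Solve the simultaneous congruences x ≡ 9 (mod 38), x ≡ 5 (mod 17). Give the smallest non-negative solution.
x ≡ 617 (mod 646); the representative in [0, 646) is 617

The moduli 38, 17 are pairwise coprime, so by the CRT there is a unique solution mod 38·17 = 646.
Solve by successive substitution. Start with x ≡ 9 (mod 38).
  Combine with x ≡ 5 (mod 17): write x = 9 + 38·t and require 9 + 38·t ≡ 5 (mod 17), i.e. 38·t ≡ 5 − 9 ≡ 13 (mod 17). Since 38^(−1) ≡ 13 (mod 17) (38 ≡ 4 (mod 17)), t ≡ 13·13 ≡ 16 (mod 17). So x ≡ 9 + 38·16 = 617 (mod 646).
Unique solution in [0, 646): x = 617.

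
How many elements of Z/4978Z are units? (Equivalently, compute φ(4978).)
Z/4978Z has φ(4978) = 2340 units

An element a ∈ Z/4978Z is a unit iff gcd(a, 4978) = 1, so the number of units is φ(4978). φ is multiplicative, with φ(p^e) = p^e − p^(e−1). Factorise 4978 = 2 · 19 · 131. Then
  φ(4978) = (2 − 1) · (19 − 1) · (131 − 1) = 1 · 18 · 130 = 2340.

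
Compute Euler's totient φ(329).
φ is multiplicative, with φ(p^e) = p^e − p^(e−1). Factorise 329 = 7 · 47. Then
  φ(329) = (7 − 1) · (47 − 1) = 6 · 46 = 276.

Final answer: φ(329) = 276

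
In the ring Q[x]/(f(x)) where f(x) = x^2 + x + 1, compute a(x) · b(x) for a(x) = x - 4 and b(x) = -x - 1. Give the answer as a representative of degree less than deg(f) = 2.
First multiply in Q[x] without reducing: a · b = -x^2 + 3·x + 4. Now divide by f(x) = x^2 + x + 1, eliminating the leading term at each step:
  leading term -x^2: subtract (-1)·f(x) = -x^2 - x - 1, leaving 4·x + 5
The degree is now < 2, so this is the remainder. Hence a · b ≡ 4·x + 5 in Q[x]/(f).

Final answer: a · b ≡ 4·x + 5 (mod f(x))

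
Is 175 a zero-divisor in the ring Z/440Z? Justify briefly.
gcd(175, 440) = 5 > 1, so 175 is not a unit in Z/440Z. In Z/nZ every nonzero non-unit is a zero-divisor: explicitly, take b = 440/gcd = 88 ≠ 0 (mod 440); then 175·88 = 15400 = 35·440, i.e. 175·88 ≡ 0 (mod 440). So 175 is a zero-divisor.

Final answer: YES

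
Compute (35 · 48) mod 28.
0

Reduce the factors first: 35 ≡ 7, 48 ≡ 20 (mod 28), so 35 · 48 ≡ 7 · 20 (mod 28). 7 · 20 = 140. Dividing by 28: 140 = 5·28 + 0. So (35 · 48) mod 28 = 0.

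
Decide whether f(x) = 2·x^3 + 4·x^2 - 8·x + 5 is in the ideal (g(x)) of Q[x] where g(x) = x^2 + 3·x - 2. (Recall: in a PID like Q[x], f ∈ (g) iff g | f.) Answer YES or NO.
In Q[x] the ideal (g) consists of all multiples of g, so f ∈ (g) iff g | f, i.e. iff the remainder of f on division by g is 0. Divide f by g (g is monic, so eliminate the leading term of the running remainder at each step):
  leading term 2·x^3: subtract (2·x)·g(x) = 2·x^3 + 6·x^2 - 4·x, leaving -2·x^2 - 4·x + 5
  leading term -2·x^2: subtract (-2)·g(x) = -2·x^2 - 6·x + 4, leaving 2·x + 1
The remainder r(x) = 2·x + 1 ≠ 0 (and deg r < deg g), so g ∤ f, i.e. f ∉ (g).

Final answer: NO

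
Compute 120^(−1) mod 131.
Apply the extended Euclidean algorithm to (131, 120), tracking rows (r, s, t) with s·131 + t·120 = r. Each division r_prev = q·r_cur + r_new produces the new row as (previous row) − q·(current row):
  row A: (131, 1, 0)   [1·131 + 0·120 = 131]
  row B: (120, 0, 1)   [0·131 + 1·120 = 120]
  131 = 1·120 + 11   → row C = row A − 1·row B = (11, 1, −1)   [check: 1·131 − 1·120 = 11]
  120 = 10·11 + 10   → row D = row B − 10·row C = (10, −10, 11)   [check: −10·131 + 11·120 = 10]
  11 = 1·10 + 1   → row E = row C − 1·row D = (1, 11, −12)   [check: 11·131 − 12·120 = 1]
  10 = 10·1 + 0   → remainder 0, stop. gcd = 1 (last nonzero row E).
The gcd is 1, so 120 is invertible mod 131. The last nonzero row gives 11·131 − 12·120 = 1, so t = −12. So 120^(−1) ≡ −12 ≡ 119 (mod 131). Verify: 120 · 119 = 14280 ≡ 1 (mod 131). ✓

Final answer: 120^(−1) ≡ 119 (mod 131)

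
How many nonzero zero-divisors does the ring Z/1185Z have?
In Z/1185Z each nonzero element is either a unit (gcd with 1185 is 1) or a zero-divisor (gcd > 1). The number of units is φ(1185): factorise 1185 = 3 · 5 · 79, so φ(1185) = (3 − 1) · (5 − 1) · (79 − 1) = 2 · 4 · 78 = 624. The nonzero elements number 1185 − 1 = 1184. Hence the nonzero zero-divisors number 1184 − 624 = 560.

Final answer: Z/1185Z has 560 nonzero zero-divisors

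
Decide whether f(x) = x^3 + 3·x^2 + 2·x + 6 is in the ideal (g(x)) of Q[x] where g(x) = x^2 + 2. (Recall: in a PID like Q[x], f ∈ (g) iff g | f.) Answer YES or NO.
In Q[x] the ideal (g) consists of all multiples of g, so f ∈ (g) iff g | f, i.e. iff the remainder of f on division by g is 0. Divide f by g (g is monic, so eliminate the leading term of the running remainder at each step):
  leading term x^3: subtract (x)·g(x) = x^3 + 2·x, leaving 3·x^2 + 6
  leading term 3·x^2: subtract (3)·g(x) = 3·x^2 + 6, leaving 0
The remainder is 0, so f(x) = g(x) · h(x) with h(x) = x + 3. Hence g | f, i.e. f ∈ (g).

Final answer: YES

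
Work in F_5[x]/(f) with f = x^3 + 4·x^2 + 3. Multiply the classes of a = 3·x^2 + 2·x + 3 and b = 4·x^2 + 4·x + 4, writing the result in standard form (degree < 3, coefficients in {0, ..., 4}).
Multiply as integer polynomials: a · b = 12·x^4 + 20·x^3 + 32·x^2 + 20·x + 12. Reducing coefficients mod 5: a · b ≡ 2·x^4 + 2·x^2 + 2. Now divide by f(x) = x^3 + 4·x^2 + 3 in F_5[x], eliminating the leading term at each step:
  leading term 2·x^4: subtract (2·x)·f(x) = 2·x^4 + 3·x^3 + x, leaving 2·x^3 + 2·x^2 + 4·x + 2 (coefficients mod 5)
  leading term 2·x^3: subtract (2)·f(x) = 2·x^3 + 3·x^2 + 1, leaving 4·x^2 + 4·x + 1 (coefficients mod 5)
The degree is now < 3, so this is the remainder. Hence a · b ≡ 4·x^2 + 4·x + 1 in F_5[x]/(f).

Final answer: a · b ≡ 4·x^2 + 4·x + 1 (mod f(x))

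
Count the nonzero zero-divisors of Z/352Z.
In Z/352Z each nonzero element is either a unit (gcd with 352 is 1) or a zero-divisor (gcd > 1). The number of units is φ(352): factorise 352 = 2^5 · 11, so φ(352) = (2^5 − 2^4) · (11 − 1) = 16 · 10 = 160. The nonzero elements number 352 − 1 = 351. Hence the nonzero zero-divisors number 351 − 160 = 191.

Final answer: Z/352Z has 191 nonzero zero-divisors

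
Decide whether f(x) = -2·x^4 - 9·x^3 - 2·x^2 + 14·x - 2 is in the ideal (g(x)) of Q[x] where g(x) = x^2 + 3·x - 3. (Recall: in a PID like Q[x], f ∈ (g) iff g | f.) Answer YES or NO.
In Q[x] the ideal (g) consists of all multiples of g, so f ∈ (g) iff g | f, i.e. iff the remainder of f on division by g is 0. Divide f by g (g is monic, so eliminate the leading term of the running remainder at each step):
  leading term -2·x^4: subtract (-2·x^2)·g(x) = -2·x^4 - 6·x^3 + 6·x^2, leaving -3·x^3 - 8·x^2 + 14·x - 2
  leading term -3·x^3: subtract (-3·x)·g(x) = -3·x^3 - 9·x^2 + 9·x, leaving x^2 + 5·x - 2
  leading term x^2: subtract (1)·g(x) = x^2 + 3·x - 3, leaving 2·x + 1
The remainder r(x) = 2·x + 1 ≠ 0 (and deg r < deg g), so g ∤ f, i.e. f ∉ (g).

Final answer: NO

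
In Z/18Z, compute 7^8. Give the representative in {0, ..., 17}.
Use repeated squaring. Binary(8) = 1000. Walk through the bits of the exponent 8 left-to-right: at each bit after the leading one, square the running value, then multiply by 7 if the bit is 1 (always reducing mod 18):
  bit 1 = 1 (leading): start with 7.
  bit 2 = 0: square 7^2 = 49 ≡ 13 (mod 18).
  bit 3 = 0: square 13^2 = 169 ≡ 7 (mod 18).
  bit 4 = 0: square 7^2 = 49 ≡ 13 (mod 18).
Final value: 7^8 ≡ 13 (mod 18).

Final answer: 13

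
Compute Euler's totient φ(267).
φ(267) = 176

φ is multiplicative, with φ(p^e) = p^e − p^(e−1). Factorise 267 = 3 · 89. Then
  φ(267) = (3 − 1) · (89 − 1) = 2 · 88 = 176.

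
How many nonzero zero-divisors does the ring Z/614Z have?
Z/614Z has 307 nonzero zero-divisors

In Z/614Z each nonzero element is either a unit (gcd with 614 is 1) or a zero-divisor (gcd > 1). The number of units is φ(614): factorise 614 = 2 · 307, so φ(614) = (2 − 1) · (307 − 1) = 1 · 306 = 306. The nonzero elements number 614 − 1 = 613. Hence the nonzero zero-divisors number 613 − 306 = 307.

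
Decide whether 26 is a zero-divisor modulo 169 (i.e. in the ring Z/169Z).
gcd(26, 169) = 13 > 1, so 26 is not a unit in Z/169Z. In Z/nZ every nonzero non-unit is a zero-divisor: explicitly, take b = 169/gcd = 13 ≠ 0 (mod 169); then 26·13 = 338 = 2·169, i.e. 26·13 ≡ 0 (mod 169). So 26 is a zero-divisor.

Final answer: YES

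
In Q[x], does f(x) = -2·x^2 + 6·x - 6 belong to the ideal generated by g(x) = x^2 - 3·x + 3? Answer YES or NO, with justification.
In Q[x] the ideal (g) consists of all multiples of g, so f ∈ (g) iff g | f, i.e. iff the remainder of f on division by g is 0. Divide f by g (g is monic, so eliminate the leading term of the running remainder at each step):
  leading term -2·x^2: subtract (-2)·g(x) = -2·x^2 + 6·x - 6, leaving 0
The remainder is 0, so f(x) = g(x) · h(x) with h(x) = -2. Hence g | f, i.e. f ∈ (g).

Final answer: YES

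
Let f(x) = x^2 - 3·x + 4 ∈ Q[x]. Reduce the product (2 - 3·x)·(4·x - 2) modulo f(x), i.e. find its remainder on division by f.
a · b ≡ 44 - 22·x (mod f(x))

First multiply in Q[x] without reducing: a · b = -12·x^2 + 14·x - 4. Now divide by f(x) = x^2 - 3·x + 4, eliminating the leading term at each step:
  leading term -12·x^2: subtract (-12)·f(x) = -12·x^2 + 36·x - 48, leaving 44 - 22·x
The degree is now < 2, so this is the remainder. Hence a · b ≡ 44 - 22·x in Q[x]/(f).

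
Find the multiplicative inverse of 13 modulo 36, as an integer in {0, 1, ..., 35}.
13^(−1) ≡ 25 (mod 36)

Apply the extended Euclidean algorithm to (36, 13), tracking rows (r, s, t) with s·36 + t·13 = r. Each division r_prev = q·r_cur + r_new produces the new row as (previous row) − q·(current row):
  row A: (36, 1, 0)   [1·36 + 0·13 = 36]
  row B: (13, 0, 1)   [0·36 + 1·13 = 13]
  36 = 2·13 + 10   → row C = row A − 2·row B = (10, 1, −2)   [check: 1·36 − 2·13 = 10]
  13 = 1·10 + 3   → row D = row B − 1·row C = (3, −1, 3)   [check: −1·36 + 3·13 = 3]
  10 = 3·3 + 1   → row E = row C − 3·row D = (1, 4, −11)   [check: 4·36 − 11·13 = 1]
  3 = 3·1 + 0   → remainder 0, stop. gcd = 1 (last nonzero row E).
The gcd is 1, so 13 is invertible mod 36. The last nonzero row gives 4·36 − 11·13 = 1, so t = −11. So 13^(−1) ≡ −11 ≡ 25 (mod 36). Verify: 13 · 25 = 325 ≡ 1 (mod 36). ✓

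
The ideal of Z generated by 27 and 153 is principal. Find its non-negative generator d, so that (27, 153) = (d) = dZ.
(27, 153) = (9); d = 9

In the PID Z, (a, b) is generated by gcd(a, b). Compute gcd(153, 27) with the extended Euclidean algorithm, tracking rows (r, s, t) with s·153 + t·27 = r:
  row A: (153, 1, 0)   [1·153 + 0·27 = 153]
  row B: (27, 0, 1)   [0·153 + 1·27 = 27]
  153 = 5·27 + 18   → row C = row A − 5·row B = (18, 1, −5)   [check: 1·153 − 5·27 = 18]
  27 = 1·18 + 9   → row D = row B − 1·row C = (9, −1, 6)   [check: −1·153 + 6·27 = 9]
  18 = 2·9 + 0   → remainder 0, stop. gcd = 9 (last nonzero row D).
So gcd(27, 153) = 9, with Bézout identity −1·153 + 6·27 = 9. Containment (⊇): the Bézout identity exhibits 9 as an element of (27, 153), giving (9) ⊆ (27, 153). Containment (⊆): since 9 | 27 and 9 | 153 (27 = 9·3, 153 = 9·17), every Z-linear combination of 27 and 153 is divisible by 9, so (27, 153) ⊆ (9). Therefore (27, 153) = (9), d = 9.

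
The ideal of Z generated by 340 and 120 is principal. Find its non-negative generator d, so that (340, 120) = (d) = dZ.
(340, 120) = (20); d = 20

In the PID Z, (a, b) is generated by gcd(a, b). Compute gcd(340, 120) with the extended Euclidean algorithm, tracking rows (r, s, t) with s·340 + t·120 = r:
  row A: (340, 1, 0)   [1·340 + 0·120 = 340]
  row B: (120, 0, 1)   [0·340 + 1·120 = 120]
  340 = 2·120 + 100   → row C = row A − 2·row B = (100, 1, −2)   [check: 1·340 − 2·120 = 100]
  120 = 1·100 + 20   → row D = row B − 1·row C = (20, −1, 3)   [check: −1·340 + 3·120 = 20]
  100 = 5·20 + 0   → remainder 0, stop. gcd = 20 (last nonzero row D).
So gcd(340, 120) = 20, with Bézout identity −1·340 + 3·120 = 20. Containment (⊇): the Bézout identity exhibits 20 as an element of (340, 120), giving (20) ⊆ (340, 120). Containment (⊆): since 20 | 340 and 20 | 120 (340 = 20·17, 120 = 20·6), every Z-linear combination of 340 and 120 is divisible by 20, so (340, 120) ⊆ (20). Therefore (340, 120) = (20), d = 20.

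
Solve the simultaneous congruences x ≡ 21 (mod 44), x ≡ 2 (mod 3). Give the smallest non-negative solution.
x ≡ 65 (mod 132); the representative in [0, 132) is 65

The moduli 44, 3 are pairwise coprime, so by the CRT there is a unique solution mod 44·3 = 132.
Solve by successive substitution. Start with x ≡ 21 (mod 44).
  Combine with x ≡ 2 (mod 3): write x = 21 + 44·t and require 21 + 44·t ≡ 2 (mod 3), i.e. 44·t ≡ 2 − 21 ≡ 2 (mod 3). Since 44^(−1) ≡ 2 (mod 3) (44 ≡ 2 (mod 3)), t ≡ 2·2 ≡ 1 (mod 3). So x ≡ 21 + 44·1 = 65 (mod 132).
Unique solution in [0, 132): x = 65.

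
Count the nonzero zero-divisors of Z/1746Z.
Z/1746Z has 1169 nonzero zero-divisors

In Z/1746Z each nonzero element is either a unit (gcd with 1746 is 1) or a zero-divisor (gcd > 1). The number of units is φ(1746): factorise 1746 = 2 · 3^2 · 97, so φ(1746) = (2 − 1) · (3^2 − 3^1) · (97 − 1) = 1 · 6 · 96 = 576. The nonzero elements number 1746 − 1 = 1745. Hence the nonzero zero-divisors number 1745 − 576 = 1169.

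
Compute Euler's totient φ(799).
φ(799) = 736

φ is multiplicative, with φ(p^e) = p^e − p^(e−1). Factorise 799 = 17 · 47. Then
  φ(799) = (17 − 1) · (47 − 1) = 16 · 46 = 736.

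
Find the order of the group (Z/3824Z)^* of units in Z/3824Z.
|(Z/3824Z)^*| = 1904

(Z/3824Z)^* consists of the classes a with gcd(a, 3824) = 1, so its order is φ(3824). φ is multiplicative, with φ(p^e) = p^e − p^(e−1). Factorise 3824 = 2^4 · 239. Then
  φ(3824) = (2^4 − 2^3) · (239 − 1) = 8 · 238 = 1904.
Thus |(Z/3824Z)^*| = 1904.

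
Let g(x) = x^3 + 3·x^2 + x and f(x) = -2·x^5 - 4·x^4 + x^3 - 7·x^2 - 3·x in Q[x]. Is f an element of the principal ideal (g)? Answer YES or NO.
YES

In Q[x] the ideal (g) consists of all multiples of g, so f ∈ (g) iff g | f, i.e. iff the remainder of f on division by g is 0. Divide f by g (g is monic, so eliminate the leading term of the running remainder at each step):
  leading term -2·x^5: subtract (-2·x^2)·g(x) = -2·x^5 - 6·x^4 - 2·x^3, leaving 2·x^4 + 3·x^3 - 7·x^2 - 3·x
  leading term 2·x^4: subtract (2·x)·g(x) = 2·x^4 + 6·x^3 + 2·x^2, leaving -3·x^3 - 9·x^2 - 3·x
  leading term -3·x^3: subtract (-3)·g(x) = -3·x^3 - 9·x^2 - 3·x, leaving 0
The remainder is 0, so f(x) = g(x) · h(x) with h(x) = -2·x^2 + 2·x - 3. Hence g | f, i.e. f ∈ (g).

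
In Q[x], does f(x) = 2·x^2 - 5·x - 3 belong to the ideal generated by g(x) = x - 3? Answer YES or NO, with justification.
YES

In Q[x] the ideal (g) consists of all multiples of g, so f ∈ (g) iff g | f, i.e. iff the remainder of f on division by g is 0. Divide f by g (g is monic, so eliminate the leading term of the running remainder at each step):
  leading term 2·x^2: subtract (2·x)·g(x) = 2·x^2 - 6·x, leaving x - 3
  leading term x: subtract (1)·g(x) = x - 3, leaving 0
The remainder is 0, so f(x) = g(x) · h(x) with h(x) = 2·x + 1. Hence g | f, i.e. f ∈ (g).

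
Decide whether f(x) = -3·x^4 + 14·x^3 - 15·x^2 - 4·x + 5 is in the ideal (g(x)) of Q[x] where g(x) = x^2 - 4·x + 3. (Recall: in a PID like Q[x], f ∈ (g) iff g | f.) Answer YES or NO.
NO

In Q[x] the ideal (g) consists of all multiples of g, so f ∈ (g) iff g | f, i.e. iff the remainder of f on division by g is 0. Divide f by g (g is monic, so eliminate the leading term of the running remainder at each step):
  leading term -3·x^4: subtract (-3·x^2)·g(x) = -3·x^4 + 12·x^3 - 9·x^2, leaving 2·x^3 - 6·x^2 - 4·x + 5
  leading term 2·x^3: subtract (2·x)·g(x) = 2·x^3 - 8·x^2 + 6·x, leaving 2·x^2 - 10·x + 5
  leading term 2·x^2: subtract (2)·g(x) = 2·x^2 - 8·x + 6, leaving -2·x - 1
The remainder r(x) = -2·x - 1 ≠ 0 (and deg r < deg g), so g ∤ f, i.e. f ∉ (g).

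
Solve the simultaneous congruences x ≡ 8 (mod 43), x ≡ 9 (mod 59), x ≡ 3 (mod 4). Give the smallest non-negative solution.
The moduli 43, 59, 4 are pairwise coprime, so by the CRT there is a unique solution mod 43·59·4 = 10148.
Solve by successive substitution. Start with x ≡ 8 (mod 43).
  Combine with x ≡ 9 (mod 59): write x = 8 + 43·t and require 8 + 43·t ≡ 9 (mod 59), i.e. 43·t ≡ 9 − 8 ≡ 1 (mod 59). Since 43^(−1) ≡ 11 (mod 59), t ≡ 11·1 ≡ 11 (mod 59). So x ≡ 8 + 43·11 = 481 (mod 2537).
  Combine with x ≡ 3 (mod 4): write x = 481 + 2537·t and require 481 + 2537·t ≡ 3 (mod 4), i.e. 2537·t ≡ 3 − 481 ≡ 2 (mod 4). Since 2537^(−1) ≡ 1 (mod 4) (2537 ≡ 1 (mod 4)), t ≡ 1·2 ≡ 2 (mod 4). So x ≡ 481 + 2537·2 = 5555 (mod 10148).
Unique solution in [0, 10148): x = 5555.

Final answer: x ≡ 5555 (mod 10148); the representative in [0, 10148) is 5555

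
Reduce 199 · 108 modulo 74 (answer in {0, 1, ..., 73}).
Reduce the factors first: 199 ≡ 51, 108 ≡ 34 (mod 74), so 199 · 108 ≡ 51 · 34 (mod 74). 51 · 34 = 1734. Dividing by 74: 1734 = 23·74 + 32. So (199 · 108) mod 74 = 32.

Final answer: 32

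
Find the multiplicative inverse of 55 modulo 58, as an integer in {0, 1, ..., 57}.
Apply the extended Euclidean algorithm to (58, 55), tracking rows (r, s, t) with s·58 + t·55 = r. Each division r_prev = q·r_cur + r_new produces the new row as (previous row) − q·(current row):
  row A: (58, 1, 0)   [1·58 + 0·55 = 58]
  row B: (55, 0, 1)   [0·58 + 1·55 = 55]
  58 = 1·55 + 3   → row C = row A − 1·row B = (3, 1, −1)   [check: 1·58 − 1·55 = 3]
  55 = 18·3 + 1   → row D = row B − 18·row C = (1, −18, 19)   [check: −18·58 + 19·55 = 1]
  3 = 3·1 + 0   → remainder 0, stop. gcd = 1 (last nonzero row D).
The gcd is 1, so 55 is invertible mod 58. The last nonzero row gives −18·58 + 19·55 = 1, so t = 19. So 55^(−1) ≡ 19 (mod 58). Verify: 55 · 19 = 1045 ≡ 1 (mod 58). ✓

Final answer: 55^(−1) ≡ 19 (mod 58)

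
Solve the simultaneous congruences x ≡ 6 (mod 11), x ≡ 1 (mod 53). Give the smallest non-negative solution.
The moduli 11, 53 are pairwise coprime, so by the CRT there is a unique solution mod 11·53 = 583.
Solve by successive substitution. Start with x ≡ 6 (mod 11).
  Combine with x ≡ 1 (mod 53): write x = 6 + 11·t and require 6 + 11·t ≡ 1 (mod 53), i.e. 11·t ≡ 1 − 6 ≡ 48 (mod 53). Since 11^(−1) ≡ 29 (mod 53), t ≡ 29·48 ≡ 14 (mod 53). So x ≡ 6 + 11·14 = 160 (mod 583).
Unique solution in [0, 583): x = 160.

Final answer: x ≡ 160 (mod 583); the representative in [0, 583) is 160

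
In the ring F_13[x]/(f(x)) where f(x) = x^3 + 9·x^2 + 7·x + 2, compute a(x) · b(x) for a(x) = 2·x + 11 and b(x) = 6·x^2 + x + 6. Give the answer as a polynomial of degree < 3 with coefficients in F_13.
a · b ≡ 12·x^2 + 4·x + 3 (mod f(x))

Multiply as integer polynomials: a · b = 12·x^3 + 68·x^2 + 23·x + 66. Reducing coefficients mod 13: a · b ≡ 12·x^3 + 3·x^2 + 10·x + 1. Now divide by f(x) = x^3 + 9·x^2 + 7·x + 2 in F_13[x], eliminating the leading term at each step:
  leading term 12·x^3: subtract (12)·f(x) = 12·x^3 + 4·x^2 + 6·x + 11, leaving 12·x^2 + 4·x + 3 (coefficients mod 13)
The degree is now < 3, so this is the remainder. Hence a · b ≡ 12·x^2 + 4·x + 3 in F_13[x]/(f).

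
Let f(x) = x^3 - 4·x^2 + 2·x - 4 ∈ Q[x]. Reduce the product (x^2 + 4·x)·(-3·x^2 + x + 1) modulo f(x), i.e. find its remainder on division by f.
a · b ≡ -81·x^2 + 38·x - 92 (mod f(x))

First multiply in Q[x] without reducing: a · b = -3·x^4 - 11·x^3 + 5·x^2 + 4·x. Now divide by f(x) = x^3 - 4·x^2 + 2·x - 4, eliminating the leading term at each step:
  leading term -3·x^4: subtract (-3·x)·f(x) = -3·x^4 + 12·x^3 - 6·x^2 + 12·x, leaving -23·x^3 + 11·x^2 - 8·x
  leading term -23·x^3: subtract (-23)·f(x) = -23·x^3 + 92·x^2 - 46·x + 92, leaving -81·x^2 + 38·x - 92
The degree is now < 3, so this is the remainder. Hence a · b ≡ -81·x^2 + 38·x - 92 in Q[x]/(f).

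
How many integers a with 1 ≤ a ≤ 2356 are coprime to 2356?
The number of a ∈ {1, ..., 2356} with gcd(a, 2356) = 1 is by definition Euler's totient φ(2356). φ is multiplicative, with φ(p^e) = p^e − p^(e−1). Factorise 2356 = 2^2 · 19 · 31. Then
  φ(2356) = (2^2 − 2^1) · (19 − 1) · (31 − 1) = 2 · 18 · 30 = 1080.
So there are 1080 such integers.

Final answer: 1080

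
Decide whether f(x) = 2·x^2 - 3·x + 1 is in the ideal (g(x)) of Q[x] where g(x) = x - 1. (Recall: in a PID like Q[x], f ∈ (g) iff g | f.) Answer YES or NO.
In Q[x] the ideal (g) consists of all multiples of g, so f ∈ (g) iff g | f, i.e. iff the remainder of f on division by g is 0. Divide f by g (g is monic, so eliminate the leading term of the running remainder at each step):
  leading term 2·x^2: subtract (2·x)·g(x) = 2·x^2 - 2·x, leaving 1 - x
  leading term -x: subtract (-1)·g(x) = 1 - x, leaving 0
The remainder is 0, so f(x) = g(x) · h(x) with h(x) = 2·x - 1. Hence g | f, i.e. f ∈ (g).

Final answer: YES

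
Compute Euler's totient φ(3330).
φ(3330) = 864

φ is multiplicative, with φ(p^e) = p^e − p^(e−1). Factorise 3330 = 2 · 3^2 · 5 · 37. Then
  φ(3330) = (2 − 1) · (3^2 − 3^1) · (5 − 1) · (37 − 1) = 1 · 6 · 4 · 36 = 864.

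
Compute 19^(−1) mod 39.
19^(−1) ≡ 37 (mod 39)

Apply the extended Euclidean algorithm to (39, 19), tracking rows (r, s, t) with s·39 + t·19 = r. Each division r_prev = q·r_cur + r_new produces the new row as (previous row) − q·(current row):
  row A: (39, 1, 0)   [1·39 + 0·19 = 39]
  row B: (19, 0, 1)   [0·39 + 1·19 = 19]
  39 = 2·19 + 1   → row C = row A − 2·row B = (1, 1, −2)   [check: 1·39 − 2·19 = 1]
  19 = 19·1 + 0   → remainder 0, stop. gcd = 1 (last nonzero row C).
The gcd is 1, so 19 is invertible mod 39. The last nonzero row gives 1·39 − 2·19 = 1, so t = −2. So 19^(−1) ≡ −2 ≡ 37 (mod 39). Verify: 19 · 37 = 703 ≡ 1 (mod 39). ✓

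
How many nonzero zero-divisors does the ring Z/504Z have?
Z/504Z has 359 nonzero zero-divisors

In Z/504Z each nonzero element is either a unit (gcd with 504 is 1) or a zero-divisor (gcd > 1). The number of units is φ(504): factorise 504 = 2^3 · 3^2 · 7, so φ(504) = (2^3 − 2^2) · (3^2 − 3^1) · (7 − 1) = 4 · 6 · 6 = 144. The nonzero elements number 504 − 1 = 503. Hence the nonzero zero-divisors number 503 − 144 = 359.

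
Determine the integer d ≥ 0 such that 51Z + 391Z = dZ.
(51, 391) = (17); d = 17

In the PID Z, (a, b) is generated by gcd(a, b). Compute gcd(391, 51) with the extended Euclidean algorithm, tracking rows (r, s, t) with s·391 + t·51 = r:
  row A: (391, 1, 0)   [1·391 + 0·51 = 391]
  row B: (51, 0, 1)   [0·391 + 1·51 = 51]
  391 = 7·51 + 34   → row C = row A − 7·row B = (34, 1, −7)   [check: 1·391 − 7·51 = 34]
  51 = 1·34 + 17   → row D = row B − 1·row C = (17, −1, 8)   [check: −1·391 + 8·51 = 17]
  34 = 2·17 + 0   → remainder 0, stop. gcd = 17 (last nonzero row D).
So gcd(51, 391) = 17, with Bézout identity −1·391 + 8·51 = 17. Containment (⊇): the Bézout identity exhibits 17 as an element of (51, 391), giving (17) ⊆ (51, 391). Containment (⊆): since 17 | 51 and 17 | 391 (51 = 17·3, 391 = 17·23), every Z-linear combination of 51 and 391 is divisible by 17, so (51, 391) ⊆ (17). Therefore (51, 391) = (17), d = 17.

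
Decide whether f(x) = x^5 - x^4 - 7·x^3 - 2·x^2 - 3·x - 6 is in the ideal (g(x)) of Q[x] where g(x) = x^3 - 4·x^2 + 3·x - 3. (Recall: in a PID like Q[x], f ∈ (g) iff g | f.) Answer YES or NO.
In Q[x] the ideal (g) consists of all multiples of g, so f ∈ (g) iff g | f, i.e. iff the remainder of f on division by g is 0. Divide f by g (g is monic, so eliminate the leading term of the running remainder at each step):
  leading term x^5: subtract (x^2)·g(x) = x^5 - 4·x^4 + 3·x^3 - 3·x^2, leaving 3·x^4 - 10·x^3 + x^2 - 3·x - 6
  leading term 3·x^4: subtract (3·x)·g(x) = 3·x^4 - 12·x^3 + 9·x^2 - 9·x, leaving 2·x^3 - 8·x^2 + 6·x - 6
  leading term 2·x^3: subtract (2)·g(x) = 2·x^3 - 8·x^2 + 6·x - 6, leaving 0
The remainder is 0, so f(x) = g(x) · h(x) with h(x) = x^2 + 3·x + 2. Hence g | f, i.e. f ∈ (g).

Final answer: YES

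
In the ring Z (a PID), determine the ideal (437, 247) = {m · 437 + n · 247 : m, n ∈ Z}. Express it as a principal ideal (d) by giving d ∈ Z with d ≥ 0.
(437, 247) = (19); d = 19

In the PID Z, (a, b) is generated by gcd(a, b). Compute gcd(437, 247) with the extended Euclidean algorithm, tracking rows (r, s, t) with s·437 + t·247 = r:
  row A: (437, 1, 0)   [1·437 + 0·247 = 437]
  row B: (247, 0, 1)   [0·437 + 1·247 = 247]
  437 = 1·247 + 190   → row C = row A − 1·row B = (190, 1, −1)   [check: 1·437 − 1·247 = 190]
  247 = 1·190 + 57   → row D = row B − 1·row C = (57, −1, 2)   [check: −1·437 + 2·247 = 57]
  190 = 3·57 + 19   → row E = row C − 3·row D = (19, 4, −7)   [check: 4·437 − 7·247 = 19]
  57 = 3·19 + 0   → remainder 0, stop. gcd = 19 (last nonzero row E).
So gcd(437, 247) = 19, with Bézout identity 4·437 − 7·247 = 19. Containment (⊇): the Bézout identity exhibits 19 as an element of (437, 247), giving (19) ⊆ (437, 247). Containment (⊆): since 19 | 437 and 19 | 247 (437 = 19·23, 247 = 19·13), every Z-linear combination of 437 and 247 is divisible by 19, so (437, 247) ⊆ (19). Therefore (437, 247) = (19), d = 19.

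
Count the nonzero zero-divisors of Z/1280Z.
In Z/1280Z each nonzero element is either a unit (gcd with 1280 is 1) or a zero-divisor (gcd > 1). The number of units is φ(1280): factorise 1280 = 2^8 · 5, so φ(1280) = (2^8 − 2^7) · (5 − 1) = 128 · 4 = 512. The nonzero elements number 1280 − 1 = 1279. Hence the nonzero zero-divisors number 1279 − 512 = 767.

Final answer: Z/1280Z has 767 nonzero zero-divisors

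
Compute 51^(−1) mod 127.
Apply the extended Euclidean algorithm to (127, 51), tracking rows (r, s, t) with s·127 + t·51 = r. Each division r_prev = q·r_cur + r_new produces the new row as (previous row) − q·(current row):
  row A: (127, 1, 0)   [1·127 + 0·51 = 127]
  row B: (51, 0, 1)   [0·127 + 1·51 = 51]
  127 = 2·51 + 25   → row C = row A − 2·row B = (25, 1, −2)   [check: 1·127 − 2·51 = 25]
  51 = 2·25 + 1   → row D = row B − 2·row C = (1, −2, 5)   [check: −2·127 + 5·51 = 1]
  25 = 25·1 + 0   → remainder 0, stop. gcd = 1 (last nonzero row D).
The gcd is 1, so 51 is invertible mod 127. The last nonzero row gives −2·127 + 5·51 = 1, so t = 5. So 51^(−1) ≡ 5 (mod 127). Verify: 51 · 5 = 255 ≡ 1 (mod 127). ✓

Final answer: 51^(−1) ≡ 5 (mod 127)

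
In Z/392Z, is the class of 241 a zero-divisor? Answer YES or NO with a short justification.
NO

gcd(241, 392) = 1, so 241 is a unit in Z/392Z (it has a multiplicative inverse). A unit cannot be a zero-divisor: if 241·b ≡ 0 then multiplying both sides by 241^(−1) gives b ≡ 0. So 241 is not a zero-divisor.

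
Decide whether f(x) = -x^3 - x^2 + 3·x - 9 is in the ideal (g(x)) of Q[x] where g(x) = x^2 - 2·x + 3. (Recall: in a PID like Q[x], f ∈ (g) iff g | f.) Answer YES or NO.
YES

In Q[x] the ideal (g) consists of all multiples of g, so f ∈ (g) iff g | f, i.e. iff the remainder of f on division by g is 0. Divide f by g (g is monic, so eliminate the leading term of the running remainder at each step):
  leading term -x^3: subtract (-x)·g(x) = -x^3 + 2·x^2 - 3·x, leaving -3·x^2 + 6·x - 9
  leading term -3·x^2: subtract (-3)·g(x) = -3·x^2 + 6·x - 9, leaving 0
The remainder is 0, so f(x) = g(x) · h(x) with h(x) = -x - 3. Hence g | f, i.e. f ∈ (g).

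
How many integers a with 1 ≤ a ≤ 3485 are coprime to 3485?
The number of a ∈ {1, ..., 3485} with gcd(a, 3485) = 1 is by definition Euler's totient φ(3485). φ is multiplicative, with φ(p^e) = p^e − p^(e−1). Factorise 3485 = 5 · 17 · 41. Then
  φ(3485) = (5 − 1) · (17 − 1) · (41 − 1) = 4 · 16 · 40 = 2560.
So there are 2560 such integers.

Final answer: 2560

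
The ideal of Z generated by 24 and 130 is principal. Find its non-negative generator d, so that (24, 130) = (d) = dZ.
In the PID Z, (a, b) is generated by gcd(a, b). Compute gcd(130, 24) with the extended Euclidean algorithm, tracking rows (r, s, t) with s·130 + t·24 = r:
  row A: (130, 1, 0)   [1·130 + 0·24 = 130]
  row B: (24, 0, 1)   [0·130 + 1·24 = 24]
  130 = 5·24 + 10   → row C = row A − 5·row B = (10, 1, −5)   [check: 1·130 − 5·24 = 10]
  24 = 2·10 + 4   → row D = row B − 2·row C = (4, −2, 11)   [check: −2·130 + 11·24 = 4]
  10 = 2·4 + 2   → row E = row C − 2·row D = (2, 5, −27)   [check: 5·130 − 27·24 = 2]
  4 = 2·2 + 0   → remainder 0, stop. gcd = 2 (last nonzero row E).
So gcd(24, 130) = 2, with Bézout identity 5·130 − 27·24 = 2. Containment (⊇): the Bézout identity exhibits 2 as an element of (24, 130), giving (2) ⊆ (24, 130). Containment (⊆): since 2 | 24 and 2 | 130 (24 = 2·12, 130 = 2·65), every Z-linear combination of 24 and 130 is divisible by 2, so (24, 130) ⊆ (2). Therefore (24, 130) = (2), d = 2.

Final answer: (24, 130) = (2); d = 2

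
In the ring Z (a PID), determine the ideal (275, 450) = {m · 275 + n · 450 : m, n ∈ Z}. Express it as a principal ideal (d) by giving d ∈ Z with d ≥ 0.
In the PID Z, (a, b) is generated by gcd(a, b). Compute gcd(450, 275) with the extended Euclidean algorithm, tracking rows (r, s, t) with s·450 + t·275 = r:
  row A: (450, 1, 0)   [1·450 + 0·275 = 450]
  row B: (275, 0, 1)   [0·450 + 1·275 = 275]
  450 = 1·275 + 175   → row C = row A − 1·row B = (175, 1, −1)   [check: 1·450 − 1·275 = 175]
  275 = 1·175 + 100   → row D = row B − 1·row C = (100, −1, 2)   [check: −1·450 + 2·275 = 100]
  175 = 1·100 + 75   → row E = row C − 1·row D = (75, 2, −3)   [check: 2·450 − 3·275 = 75]
  100 = 1·75 + 25   → row F = row D − 1·row E = (25, −3, 5)   [check: −3·450 + 5·275 = 25]
  75 = 3·25 + 0   → remainder 0, stop. gcd = 25 (last nonzero row F).
So gcd(275, 450) = 25, with Bézout identity −3·450 + 5·275 = 25. Containment (⊇): the Bézout identity exhibits 25 as an element of (275, 450), giving (25) ⊆ (275, 450). Containment (⊆): since 25 | 275 and 25 | 450 (275 = 25·11, 450 = 25·18), every Z-linear combination of 275 and 450 is divisible by 25, so (275, 450) ⊆ (25). Therefore (275, 450) = (25), d = 25.

Final answer: (275, 450) = (25); d = 25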